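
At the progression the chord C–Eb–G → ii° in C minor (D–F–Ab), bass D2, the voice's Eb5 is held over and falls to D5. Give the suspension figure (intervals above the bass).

9–8 suspension.

At the second chord the bass is D2. The suspended Eb5 lies a ninth above the bass; after resolving down by step to D5, the interval above the bass becomes an octave.
Suspension figures are named by those two intervals: 9–8.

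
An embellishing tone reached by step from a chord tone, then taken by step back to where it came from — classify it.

Neighbor tone.

Approach: by step. Departure: by step in the opposite direction, back to the starting pitch.
Stepwise on both sides but reversing to return to the same chord tone — a neighbor tone. (Had it continued onward in the same direction it would be a passing tone instead.)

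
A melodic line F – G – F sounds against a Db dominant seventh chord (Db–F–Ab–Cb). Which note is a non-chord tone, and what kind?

The harmony at that moment is Db dominant seventh chord (Db, F, Ab, Cb); G is not a chord tone.
It is approached by step up from F and left by step down to F.
Step away and step back to the same note — a neighbor tone (upper neighbor).

G is a neighbor tone.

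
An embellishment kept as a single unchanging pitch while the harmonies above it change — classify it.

Pedal tone.

Approach: none. Departure: none — a single pitch is sustained while the chords change around it, passing through harmonies that do not contain it.
No melodic motion at all; the dissonance is created entirely by the moving harmonies against the stationary note — a pedal tone (pedal point).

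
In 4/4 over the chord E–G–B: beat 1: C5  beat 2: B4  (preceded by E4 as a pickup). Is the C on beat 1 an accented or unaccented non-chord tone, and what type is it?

The harmony at that moment is E minor triad (E, G, B); C5 is not a chord tone.
It is approached by leap up from E4 and left by step down to B4.
Leap in, step out — an appoggiatura.
It falls on the downbeat, so it is accented.

Accented appoggiatura.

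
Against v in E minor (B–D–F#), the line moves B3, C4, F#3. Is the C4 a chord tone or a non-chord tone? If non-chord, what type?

The harmony at that moment is B minor triad (B, D, F#); C4 is not a chord tone.
It is approached by step up from B3 and left by leap down to F#3.
Step in, leap out — an escape tone.

Non-chord tone — an escape tone.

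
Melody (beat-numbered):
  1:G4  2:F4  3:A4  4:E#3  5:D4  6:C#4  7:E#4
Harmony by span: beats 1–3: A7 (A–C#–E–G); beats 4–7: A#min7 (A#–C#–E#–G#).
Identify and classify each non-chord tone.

The harmony at that moment is A dominant seventh chord (A, C#, E, G); F4 is not a chord tone.
It is approached by step down from G4 and left by leap up to A4.
Step in, leap out — an escape tone.
The harmony at that moment is A# minor seventh chord (A#, C#, E#, G#); D4 is not a chord tone.
It is approached by leap up from E#3 and left by step down to C#4.
Leap in, step out — an appoggiatura.

F4 (beat 2) — escape tone; D4 (beat 5) — appoggiatura.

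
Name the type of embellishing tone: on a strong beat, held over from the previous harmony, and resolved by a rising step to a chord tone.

Approach: by preparation — the pitch is first a chord tone, then held (tied or repeated) while the harmony changes under it. Departure: up by step. Metric position: strong.
A prepared dissonance that resolves upward by step — a retardation. (The same figure resolving downward would be a suspension.)

Retardation.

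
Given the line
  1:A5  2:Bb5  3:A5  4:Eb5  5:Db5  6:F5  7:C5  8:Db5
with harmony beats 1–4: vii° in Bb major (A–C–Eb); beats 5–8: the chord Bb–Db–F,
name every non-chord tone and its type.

Bb5 (beat 2) — neighbor tone; C5 (beat 7) — appoggiatura.

The harmony at that moment is A diminished triad (A, C, Eb); Bb5 is not a chord tone.
It is approached by step up from A5 and left by step down to A5.
Step away and step back to the same note — a neighbor tone (upper neighbor).
The harmony at that moment is Bb minor triad (Bb, Db, F); C5 is not a chord tone.
It is approached by leap down from F5 and left by step up to Db5.
Leap in, step out — an appoggiatura.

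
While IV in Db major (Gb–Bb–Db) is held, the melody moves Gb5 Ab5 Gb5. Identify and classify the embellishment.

The harmony at that moment is Gb major triad (Gb, Bb, Db); Ab5 is not a chord tone.
It is approached by step up from Gb5 and left by step down to Gb5.
Step away and step back to the same note — a neighbor tone (upper neighbor).

Ab5 is a neighbor tone.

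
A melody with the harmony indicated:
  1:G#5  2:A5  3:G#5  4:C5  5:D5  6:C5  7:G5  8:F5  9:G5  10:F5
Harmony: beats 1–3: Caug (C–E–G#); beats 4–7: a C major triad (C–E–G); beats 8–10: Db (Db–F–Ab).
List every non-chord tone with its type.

A5 (beat 2) — neighbor tone; D5 (beat 5) — neighbor tone; G5 (beat 9) — neighbor tone.

The harmony at that moment is C augmented triad (C, E, G#); A5 is not a chord tone.
It is approached by step up from G#5 and left by step down to G#5.
Step away and step back to the same note — a neighbor tone (upper neighbor).
The harmony at that moment is C major triad (C, E, G); D5 is not a chord tone.
It is approached by step up from C5 and left by step down to C5.
Step away and step back to the same note — a neighbor tone (upper neighbor).
The harmony at that moment is Db major triad (Db, F, Ab); G5 is not a chord tone.
It is approached by step up from F5 and left by step down to F5.
Step away and step back to the same note — a neighbor tone (upper neighbor).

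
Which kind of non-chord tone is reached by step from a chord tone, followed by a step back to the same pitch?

Neighbor tone.

Approach: by step. Departure: by step in the opposite direction, back to the starting pitch.
Stepwise on both sides but reversing to return to the same chord tone — a neighbor tone. (Had it continued onward in the same direction it would be a passing tone instead.)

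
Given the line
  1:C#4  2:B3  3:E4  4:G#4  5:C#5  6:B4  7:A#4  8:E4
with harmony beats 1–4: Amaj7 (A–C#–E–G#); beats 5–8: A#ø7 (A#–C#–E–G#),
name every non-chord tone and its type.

The harmony at that moment is A major seventh chord (A, C#, E, G#); B3 is not a chord tone.
It is approached by step down from C#4 and left by leap up to E4.
Step in, leap out — an escape tone.
The harmony at that moment is A# half-diminished seventh chord (A#, C#, E, G#); B4 is not a chord tone.
It is approached by step down from C#5 and left by step down to A#4.
Step in, step out in the same direction — a passing tone.

B3 (beat 2) — escape tone; B4 (beat 6) — passing tone.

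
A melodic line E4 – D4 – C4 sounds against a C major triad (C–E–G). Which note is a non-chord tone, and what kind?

The harmony at that moment is C major triad (C, E, G); D4 is not a chord tone.
It is approached by step down from E4 and left by step down to C4.
Step in, step out in the same direction — a passing tone.

D4 is a passing tone.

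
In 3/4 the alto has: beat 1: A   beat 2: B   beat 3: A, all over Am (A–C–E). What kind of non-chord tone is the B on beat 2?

The harmony at that moment is A minor triad (A, C, E); B is not a chord tone.
It is approached by step up from A and left by step down to A.
Step away and step back to the same note — a neighbor tone (upper neighbor).

Upper neighbor tone.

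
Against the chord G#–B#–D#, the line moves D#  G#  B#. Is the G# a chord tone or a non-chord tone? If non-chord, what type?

G# major triad contains G#, B#, D#; G# is the root, so it is a chord tone.

Chord tone (the root of G# major triad).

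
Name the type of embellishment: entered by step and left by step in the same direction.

Approach: by step. Departure: by step, continuing in the same direction.
Stepwise on both sides with no change of direction means the note fills in the space between two different chord tones — a passing tone. (Had it turned back to its starting note it would be a neighbor tone instead.)

Passing tone.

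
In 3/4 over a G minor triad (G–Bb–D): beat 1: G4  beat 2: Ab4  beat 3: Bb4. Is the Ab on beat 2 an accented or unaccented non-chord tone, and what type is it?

Unaccented passing tone.

The harmony at that moment is G minor triad (G, Bb, D); Ab4 is not a chord tone.
It is approached by step up from G4 and left by step up to Bb4.
Step in, step out in the same direction — a passing tone.
It falls on a weak beat, so it is unaccented.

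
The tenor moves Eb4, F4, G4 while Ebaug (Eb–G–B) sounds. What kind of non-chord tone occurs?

F4 is a passing tone.

The harmony at that moment is Eb augmented triad (Eb, G, B); F4 is not a chord tone.
It is approached by step up from Eb4 and left by step up to G4.
Step in, step out in the same direction — a passing tone.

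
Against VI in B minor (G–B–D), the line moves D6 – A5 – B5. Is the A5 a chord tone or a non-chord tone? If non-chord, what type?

Non-chord tone — an appoggiatura.

The harmony at that moment is G major triad (G, B, D); A5 is not a chord tone.
It is approached by leap down from D6 and left by step up to B5.
Leap in, step out — an appoggiatura.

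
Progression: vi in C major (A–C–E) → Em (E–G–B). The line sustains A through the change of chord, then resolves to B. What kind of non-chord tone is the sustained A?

A is a retardation.

The harmony at that moment is E minor triad (E, G, B); A is not a chord tone.
It is held over (the same pitch as the preceding A) and left by step up to B.
Held over from the previous chord and resolving up by step — a retardation.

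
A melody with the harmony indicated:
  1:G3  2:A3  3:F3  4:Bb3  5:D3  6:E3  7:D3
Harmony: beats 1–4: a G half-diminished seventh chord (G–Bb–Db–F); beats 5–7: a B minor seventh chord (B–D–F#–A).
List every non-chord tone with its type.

A3 (beat 2) — escape tone; E3 (beat 6) — neighbor tone.

The harmony at that moment is G half-diminished seventh chord (G, Bb, Db, F); A3 is not a chord tone.
It is approached by step up from G3 and left by leap down to F3.
Step in, leap out — an escape tone.
The harmony at that moment is B minor seventh chord (B, D, F#, A); E3 is not a chord tone.
It is approached by step up from D3 and left by step down to D3.
Step away and step back to the same note — a neighbor tone (upper neighbor).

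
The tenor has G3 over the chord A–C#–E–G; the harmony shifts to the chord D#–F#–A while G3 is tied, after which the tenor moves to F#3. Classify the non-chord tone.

G3 is a suspension.

The harmony at that moment is D# diminished triad (D#, F#, A); G3 is not a chord tone.
It is held over (the same pitch as the preceding G3) and left by step down to F#3.
Held over from the previous chord and resolving down by step — a suspension.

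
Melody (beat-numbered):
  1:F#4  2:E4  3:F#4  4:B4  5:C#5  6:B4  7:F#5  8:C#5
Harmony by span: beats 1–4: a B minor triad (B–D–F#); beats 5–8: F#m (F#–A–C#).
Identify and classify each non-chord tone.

The harmony at that moment is B minor triad (B, D, F#); E4 is not a chord tone.
It is approached by step down from F#4 and left by step up to F#4.
Step away and step back to the same note — a neighbor tone (lower neighbor).
The harmony at that moment is F# minor triad (F#, A, C#); B4 is not a chord tone.
It is approached by step down from C#5 and left by leap up to F#5.
Step in, leap out — an escape tone.

E4 (beat 2) — neighbor tone; B4 (beat 6) — escape tone.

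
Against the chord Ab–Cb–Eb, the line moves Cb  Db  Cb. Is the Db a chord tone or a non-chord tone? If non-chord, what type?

The harmony at that moment is Ab minor triad (Ab, Cb, Eb); Db is not a chord tone.
It is approached by step up from Cb and left by step down to Cb.
Step away and step back to the same note — a neighbor tone (upper neighbor).

Non-chord tone — a neighbor tone.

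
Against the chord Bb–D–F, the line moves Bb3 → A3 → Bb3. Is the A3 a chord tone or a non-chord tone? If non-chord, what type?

Non-chord tone — a neighbor tone.

The harmony at that moment is Bb major triad (Bb, D, F); A3 is not a chord tone.
It is approached by step down from Bb3 and left by step up to Bb3.
Step away and step back to the same note — a neighbor tone (lower neighbor).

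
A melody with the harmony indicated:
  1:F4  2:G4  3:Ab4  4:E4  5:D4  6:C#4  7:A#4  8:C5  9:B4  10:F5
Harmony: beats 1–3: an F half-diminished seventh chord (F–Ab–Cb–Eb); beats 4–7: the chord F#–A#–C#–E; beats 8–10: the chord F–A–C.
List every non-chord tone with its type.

The harmony at that moment is F half-diminished seventh chord (F, Ab, Cb, Eb); G4 is not a chord tone.
It is approached by step up from F4 and left by step up to Ab4.
Step in, step out in the same direction — a passing tone.
The harmony at that moment is F# dominant seventh chord (F#, A#, C#, E); D4 is not a chord tone.
It is approached by step down from E4 and left by step down to C#4.
Step in, step out in the same direction — a passing tone.
The harmony at that moment is F major triad (F, A, C); B4 is not a chord tone.
It is approached by step down from C5 and left by leap up to F5.
Step in, leap out — an escape tone.

G4 (beat 2) — passing tone; D4 (beat 5) — passing tone; B4 (beat 9) — escape tone.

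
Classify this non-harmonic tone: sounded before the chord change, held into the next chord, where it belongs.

Approach: ahead of the chord change (typically by step), so it is dissonant against the current harmony. Departure: none — the same pitch is restated or held and is a chord tone of the new harmony.
Dissonant first, consonant once the harmony catches up: the note simply arrives early — an anticipation. (The reverse timing, consonant first and dissonant after the change, would be a suspension or retardation.)

Anticipation.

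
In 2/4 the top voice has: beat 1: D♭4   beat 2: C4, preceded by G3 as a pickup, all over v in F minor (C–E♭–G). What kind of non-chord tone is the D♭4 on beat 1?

Appoggiatura.

The harmony at that moment is C minor triad (C, E♭, G); D♭4 is not a chord tone.
It is approached by leap up from G3 and left by step down to C4.
Leap in, step out, metrically accented — an appoggiatura.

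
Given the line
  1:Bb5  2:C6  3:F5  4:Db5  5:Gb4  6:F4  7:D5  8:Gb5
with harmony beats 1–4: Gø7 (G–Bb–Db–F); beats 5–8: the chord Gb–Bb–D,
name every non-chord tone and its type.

C6 (beat 2) — escape tone; F4 (beat 6) — escape tone.

The harmony at that moment is G half-diminished seventh chord (G, Bb, Db, F); C6 is not a chord tone.
It is approached by step up from Bb5 and left by leap down to F5.
Step in, leap out — an escape tone.
The harmony at that moment is Gb augmented triad (Gb, Bb, D); F4 is not a chord tone.
It is approached by step down from Gb4 and left by leap up to D5.
Step in, leap out — an escape tone.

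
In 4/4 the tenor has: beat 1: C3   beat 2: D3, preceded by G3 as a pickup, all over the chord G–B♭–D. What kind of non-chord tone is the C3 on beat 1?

The harmony at that moment is G minor triad (G, B♭, D); C3 is not a chord tone.
It is approached by leap down from G3 and left by step up to D3.
Leap in, step out, metrically accented — an appoggiatura.

Appoggiatura.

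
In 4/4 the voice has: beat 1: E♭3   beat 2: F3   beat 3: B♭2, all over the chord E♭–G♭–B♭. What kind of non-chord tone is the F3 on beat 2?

Escape tone.

The harmony at that moment is E♭ minor triad (E♭, G♭, B♭); F3 is not a chord tone.
It is approached by step up from E♭3 and left by leap down to B♭2.
Step in, leap out, on a weak beat — an escape tone.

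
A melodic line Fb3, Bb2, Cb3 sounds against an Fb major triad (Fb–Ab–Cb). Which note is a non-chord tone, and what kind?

The harmony at that moment is Fb major triad (Fb, Ab, Cb); Bb2 is not a chord tone.
It is approached by leap down from Fb3 and left by step up to Cb3.
Leap in, step out — an appoggiatura.

Bb2 is an appoggiatura.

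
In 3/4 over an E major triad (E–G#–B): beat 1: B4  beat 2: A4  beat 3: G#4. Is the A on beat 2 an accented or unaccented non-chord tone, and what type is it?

The harmony at that moment is E major triad (E, G#, B); A4 is not a chord tone.
It is approached by step down from B4 and left by step down to G#4.
Step in, step out in the same direction — a passing tone.
It falls on a weak beat, so it is unaccented.

Unaccented passing tone.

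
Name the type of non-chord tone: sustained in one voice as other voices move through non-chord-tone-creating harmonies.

Approach: none. Departure: none — a single pitch is sustained while the chords change around it, passing through harmonies that do not contain it.
No melodic motion at all; the dissonance is created entirely by the moving harmonies against the stationary note — a pedal tone (pedal point).

Pedal tone.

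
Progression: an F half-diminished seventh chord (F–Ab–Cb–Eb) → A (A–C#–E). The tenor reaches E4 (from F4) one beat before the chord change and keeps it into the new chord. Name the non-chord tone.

The harmony at that moment is F half-diminished seventh chord (F, Ab, Cb, Eb); E4 is not a chord tone.
It is approached by step down from F4 and then sustained as the same pitch into the next harmony.
Arriving early and becoming a chord tone when the harmony changes — an anticipation.

E4 is an anticipation.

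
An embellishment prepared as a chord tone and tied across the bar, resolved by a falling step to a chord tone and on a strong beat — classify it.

Approach: by preparation — the pitch is first a chord tone, then held (tied or repeated) while the harmony changes under it. Departure: down by step. Metric position: strong.
A prepared dissonance that resolves downward by step — a suspension. (The same figure resolving upward would be a retardation.)

Suspension.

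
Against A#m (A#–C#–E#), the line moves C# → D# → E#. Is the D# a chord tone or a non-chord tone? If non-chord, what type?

Non-chord tone — a passing tone.

The harmony at that moment is A# minor triad (A#, C#, E#); D# is not a chord tone.
It is approached by step up from C# and left by step up to E#.
Step in, step out in the same direction — a passing tone.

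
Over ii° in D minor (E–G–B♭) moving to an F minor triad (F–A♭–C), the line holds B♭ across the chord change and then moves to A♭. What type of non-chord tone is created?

The harmony at that moment is F minor triad (F, A♭, C); B♭ is not a chord tone.
It is held over (the same pitch as the preceding B♭) and left by step down to A♭.
Held over from the previous chord and resolving down by step — a suspension.

B♭ is a suspension.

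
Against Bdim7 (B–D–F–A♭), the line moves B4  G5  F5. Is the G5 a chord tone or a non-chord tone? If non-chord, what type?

Non-chord tone — an appoggiatura.

The harmony at that moment is B diminished seventh chord (B, D, F, A♭); G5 is not a chord tone.
It is approached by leap up from B4 and left by step down to F5.
Leap in, step out — an appoggiatura.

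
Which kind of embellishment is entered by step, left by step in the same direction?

Passing tone.

Approach: by step. Departure: by step, continuing in the same direction.
Stepwise on both sides with no change of direction means the note fills in the space between two different chord tones — a passing tone. (Had it turned back to its starting note it would be a neighbor tone instead.)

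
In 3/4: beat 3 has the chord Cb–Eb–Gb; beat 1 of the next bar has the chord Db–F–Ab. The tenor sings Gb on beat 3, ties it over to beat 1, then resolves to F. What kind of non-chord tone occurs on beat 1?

Suspension.

The harmony at that moment is Db major triad (Db, F, Ab); Gb is not a chord tone.
It is held over (the same pitch as the preceding Gb) and left by step down to F.
Held over from the previous chord and resolving down by step — a suspension.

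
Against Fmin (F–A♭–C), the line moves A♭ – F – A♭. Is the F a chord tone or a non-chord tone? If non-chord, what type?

F minor triad contains F, A♭, C; F is the root, so it is a chord tone.

Chord tone (the root of F minor triad).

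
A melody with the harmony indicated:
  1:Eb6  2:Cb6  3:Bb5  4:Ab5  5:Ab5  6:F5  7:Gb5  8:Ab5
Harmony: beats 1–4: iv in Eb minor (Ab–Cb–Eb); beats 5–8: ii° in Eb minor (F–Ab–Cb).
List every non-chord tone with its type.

Bb5 (beat 3) — passing tone; Gb5 (beat 7) — passing tone.

The harmony at that moment is Ab minor triad (Ab, Cb, Eb); Bb5 is not a chord tone.
It is approached by step down from Cb6 and left by step down to Ab5.
Step in, step out in the same direction — a passing tone.
The harmony at that moment is F diminished triad (F, Ab, Cb); Gb5 is not a chord tone.
It is approached by step up from F5 and left by step up to Ab5.
Step in, step out in the same direction — a passing tone.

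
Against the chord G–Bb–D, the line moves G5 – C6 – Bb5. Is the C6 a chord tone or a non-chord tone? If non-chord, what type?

The harmony at that moment is G minor triad (G, Bb, D); C6 is not a chord tone.
It is approached by leap up from G5 and left by step down to Bb5.
Leap in, step out — an appoggiatura.

Non-chord tone — an appoggiatura.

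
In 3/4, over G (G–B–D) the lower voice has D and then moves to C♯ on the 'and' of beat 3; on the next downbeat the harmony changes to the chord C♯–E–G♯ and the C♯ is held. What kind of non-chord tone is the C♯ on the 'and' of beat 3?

The harmony at that moment is G major triad (G, B, D); C♯ is not a chord tone.
It is approached by step down from D and then sustained as the same pitch into the next harmony.
Arriving early and becoming a chord tone when the harmony changes — an anticipation.

Anticipation.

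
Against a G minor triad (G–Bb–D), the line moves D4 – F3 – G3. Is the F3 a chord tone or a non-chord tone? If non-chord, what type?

Non-chord tone — an appoggiatura.

The harmony at that moment is G minor triad (G, Bb, D); F3 is not a chord tone.
It is approached by leap down from D4 and left by step up to G3.
Leap in, step out — an appoggiatura.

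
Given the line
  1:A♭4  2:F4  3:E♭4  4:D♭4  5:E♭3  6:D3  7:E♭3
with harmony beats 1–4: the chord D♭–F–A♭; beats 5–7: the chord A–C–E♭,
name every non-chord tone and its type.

E♭4 (beat 3) — passing tone; D3 (beat 6) — neighbor tone.

The harmony at that moment is D♭ major triad (D♭, F, A♭); E♭4 is not a chord tone.
It is approached by step down from F4 and left by step down to D♭4.
Step in, step out in the same direction — a passing tone.
The harmony at that moment is A diminished triad (A, C, E♭); D3 is not a chord tone.
It is approached by step down from E♭3 and left by step up to E♭3.
Step away and step back to the same note — a neighbor tone (lower neighbor).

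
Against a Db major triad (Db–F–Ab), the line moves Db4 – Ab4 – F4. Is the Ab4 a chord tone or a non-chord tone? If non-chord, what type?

Chord tone (the fifth of Db major triad).

Db major triad contains Db, F, Ab; Ab is the fifth, so it is a chord tone.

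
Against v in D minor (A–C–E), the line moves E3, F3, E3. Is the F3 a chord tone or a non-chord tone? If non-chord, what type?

Non-chord tone — a neighbor tone.

The harmony at that moment is A minor triad (A, C, E); F3 is not a chord tone.
It is approached by step up from E3 and left by step down to E3.
Step away and step back to the same note — a neighbor tone (upper neighbor).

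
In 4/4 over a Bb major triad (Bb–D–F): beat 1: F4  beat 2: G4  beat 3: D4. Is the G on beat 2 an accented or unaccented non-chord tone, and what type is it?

The harmony at that moment is Bb major triad (Bb, D, F); G4 is not a chord tone.
It is approached by step up from F4 and left by leap down to D4.
Step in, leap out — an escape tone.
It falls on a weak beat, so it is unaccented.

Unaccented escape tone.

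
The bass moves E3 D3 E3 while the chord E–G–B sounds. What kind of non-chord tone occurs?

D3 is a neighbor tone.

The harmony at that moment is E minor triad (E, G, B); D3 is not a chord tone.
It is approached by step down from E3 and left by step up to E3.
Step away and step back to the same note — a neighbor tone (lower neighbor).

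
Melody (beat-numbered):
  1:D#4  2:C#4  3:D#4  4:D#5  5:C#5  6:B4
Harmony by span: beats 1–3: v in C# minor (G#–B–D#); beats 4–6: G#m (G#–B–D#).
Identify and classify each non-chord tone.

The harmony at that moment is G# minor triad (G#, B, D#); C#4 is not a chord tone.
It is approached by step down from D#4 and left by step up to D#4.
Step away and step back to the same note — a neighbor tone (lower neighbor).
The harmony at that moment is G# minor triad (G#, B, D#); C#5 is not a chord tone.
It is approached by step down from D#5 and left by step down to B4.
Step in, step out in the same direction — a passing tone.

C#4 (beat 2) — neighbor tone; C#5 (beat 5) — passing tone.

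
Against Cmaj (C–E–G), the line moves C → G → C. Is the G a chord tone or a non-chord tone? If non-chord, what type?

Chord tone (the fifth of C major triad).

C major triad contains C, E, G; G is the fifth, so it is a chord tone.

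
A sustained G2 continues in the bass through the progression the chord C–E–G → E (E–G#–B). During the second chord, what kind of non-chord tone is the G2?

The harmony at that moment is E major triad (E, G#, B); G2 is not a chord tone.
It is held over (the same pitch as the preceding G2) and then sustained as the same pitch into the next harmony.
Sustained through a change of harmony — a pedal tone.

Pedal tone (pedal point).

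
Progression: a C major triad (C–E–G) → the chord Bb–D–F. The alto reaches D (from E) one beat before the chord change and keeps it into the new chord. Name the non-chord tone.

The harmony at that moment is C major triad (C, E, G); D is not a chord tone.
It is approached by step down from E and then sustained as the same pitch into the next harmony.
Arriving early and becoming a chord tone when the harmony changes — an anticipation.

D is an anticipation.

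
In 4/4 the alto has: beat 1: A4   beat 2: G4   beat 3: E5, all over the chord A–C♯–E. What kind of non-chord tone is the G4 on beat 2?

The harmony at that moment is A major triad (A, C♯, E); G4 is not a chord tone.
It is approached by step down from A4 and left by leap up to E5.
Step in, leap out, on a weak beat — an escape tone.

Escape tone.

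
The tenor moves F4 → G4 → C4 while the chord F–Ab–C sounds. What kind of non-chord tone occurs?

The harmony at that moment is F minor triad (F, Ab, C); G4 is not a chord tone.
It is approached by step up from F4 and left by leap down to C4.
Step in, leap out — an escape tone.

G4 is an escape tone.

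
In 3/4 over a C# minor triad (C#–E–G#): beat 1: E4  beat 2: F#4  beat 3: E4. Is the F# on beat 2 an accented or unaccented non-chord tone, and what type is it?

Unaccented neighbor tone.

The harmony at that moment is C# minor triad (C#, E, G#); F#4 is not a chord tone.
It is approached by step up from E4 and left by step down to E4.
Step away and step back to the same note — a neighbor tone (upper neighbor).
It falls on a weak beat, so it is unaccented.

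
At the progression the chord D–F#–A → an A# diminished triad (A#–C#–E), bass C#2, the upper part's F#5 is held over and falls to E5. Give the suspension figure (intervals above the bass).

4–3 suspension.

At the second chord the bass is C#2. The suspended F#5 lies a fourth above the bass; after resolving down by step to E5, the interval above the bass becomes a third.
Suspension figures are named by those two intervals: 4–3.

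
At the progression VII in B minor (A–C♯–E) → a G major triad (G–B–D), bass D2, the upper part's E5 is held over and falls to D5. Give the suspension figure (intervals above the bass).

At the second chord the bass is D2. The suspended E5 lies a ninth above the bass; after resolving down by step to D5, the interval above the bass becomes an octave.
Suspension figures are named by those two intervals: 9–8.

9–8 suspension.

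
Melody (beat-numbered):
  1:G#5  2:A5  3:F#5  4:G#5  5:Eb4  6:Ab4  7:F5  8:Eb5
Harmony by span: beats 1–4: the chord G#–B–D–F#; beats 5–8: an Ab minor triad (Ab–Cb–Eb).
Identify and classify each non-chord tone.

A5 (beat 2) — escape tone; F5 (beat 7) — appoggiatura.

The harmony at that moment is G# half-diminished seventh chord (G#, B, D, F#); A5 is not a chord tone.
It is approached by step up from G#5 and left by leap down to F#5.
Step in, leap out — an escape tone.
The harmony at that moment is Ab minor triad (Ab, Cb, Eb); F5 is not a chord tone.
It is approached by leap up from Ab4 and left by step down to Eb5.
Leap in, step out — an appoggiatura.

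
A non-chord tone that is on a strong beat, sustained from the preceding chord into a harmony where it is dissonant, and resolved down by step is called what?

Approach: by preparation — the pitch is first a chord tone, then held (tied or repeated) while the harmony changes under it. Departure: down by step. Metric position: strong.
A prepared dissonance that resolves downward by step — a suspension. (The same figure resolving upward would be a retardation.)

Suspension.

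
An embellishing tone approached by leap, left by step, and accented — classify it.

Appoggiatura.

Approach: by leap. Departure: by step. Metric position: strong.
Leap in, step out, in a metrically strong position — an appoggiatura. (It is the mirror image of the escape tone, which steps in and leaps out from a weak position.)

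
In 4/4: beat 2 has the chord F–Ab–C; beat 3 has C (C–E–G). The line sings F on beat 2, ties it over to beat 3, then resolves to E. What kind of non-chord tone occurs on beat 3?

The harmony at that moment is C major triad (C, E, G); F is not a chord tone.
It is held over (the same pitch as the preceding F) and left by step down to E.
Held over from the previous chord and resolving down by step — a suspension.

Suspension.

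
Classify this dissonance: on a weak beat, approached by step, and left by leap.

Approach: by step. Departure: by leap. Metric position: weak.
Step in, leap out, from a weak position — an escape tone (échappée). (It is the mirror image of the appoggiatura, which leaps in and steps out on a strong beat.)

Escape tone.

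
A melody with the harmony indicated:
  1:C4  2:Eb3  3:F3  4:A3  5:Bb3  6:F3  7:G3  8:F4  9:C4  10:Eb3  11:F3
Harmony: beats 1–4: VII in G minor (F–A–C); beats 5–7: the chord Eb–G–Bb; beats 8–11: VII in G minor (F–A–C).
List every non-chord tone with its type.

Eb3 (beat 2) — appoggiatura; F3 (beat 6) — appoggiatura; Eb3 (beat 10) — appoggiatura.

The harmony at that moment is F major triad (F, A, C); Eb3 is not a chord tone.
It is approached by leap down from C4 and left by step up to F3.
Leap in, step out — an appoggiatura.
The harmony at that moment is Eb major triad (Eb, G, Bb); F3 is not a chord tone.
It is approached by leap down from Bb3 and left by step up to G3.
Leap in, step out — an appoggiatura.
The harmony at that moment is F major triad (F, A, C); Eb3 is not a chord tone.
It is approached by leap down from C4 and left by step up to F3.
Leap in, step out — an appoggiatura.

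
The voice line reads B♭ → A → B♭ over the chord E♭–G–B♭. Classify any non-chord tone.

The harmony at that moment is E♭ major triad (E♭, G, B♭); A is not a chord tone.
It is approached by step down from B♭ and left by step up to B♭.
Step away and step back to the same note — a neighbor tone (lower neighbor).

A is a neighbor tone.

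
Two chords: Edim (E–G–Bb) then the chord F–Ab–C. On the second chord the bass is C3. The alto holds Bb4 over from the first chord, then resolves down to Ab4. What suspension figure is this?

At the second chord the bass is C3. The suspended Bb4 lies a seventh above the bass; after resolving down by step to Ab4, the interval above the bass becomes a sixth.
Suspension figures are named by those two intervals: 7–6.

7–6 suspension.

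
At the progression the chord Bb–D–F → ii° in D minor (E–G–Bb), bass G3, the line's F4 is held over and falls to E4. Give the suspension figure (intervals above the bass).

7–6 suspension.

At the second chord the bass is G3. The suspended F4 lies a seventh above the bass; after resolving down by step to E4, the interval above the bass becomes a sixth.
Suspension figures are named by those two intervals: 7–6.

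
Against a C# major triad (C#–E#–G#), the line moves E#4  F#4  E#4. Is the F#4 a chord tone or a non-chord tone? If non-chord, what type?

The harmony at that moment is C# major triad (C#, E#, G#); F#4 is not a chord tone.
It is approached by step up from E#4 and left by step down to E#4.
Step away and step back to the same note — a neighbor tone (upper neighbor).

Non-chord tone — a neighbor tone.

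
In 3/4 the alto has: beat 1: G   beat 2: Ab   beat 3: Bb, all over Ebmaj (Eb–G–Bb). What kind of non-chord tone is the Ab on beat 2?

The harmony at that moment is Eb major triad (Eb, G, Bb); Ab is not a chord tone.
It is approached by step up from G and left by step up to Bb.
Step in, step out in the same direction — a passing tone.

Passing tone.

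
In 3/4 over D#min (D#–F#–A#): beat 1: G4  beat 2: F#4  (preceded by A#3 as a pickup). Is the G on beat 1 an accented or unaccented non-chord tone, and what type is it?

The harmony at that moment is D# minor triad (D#, F#, A#); G4 is not a chord tone.
It is approached by leap up from A#3 and left by step down to F#4.
Leap in, step out — an appoggiatura.
It falls on the downbeat, so it is accented.

Accented appoggiatura.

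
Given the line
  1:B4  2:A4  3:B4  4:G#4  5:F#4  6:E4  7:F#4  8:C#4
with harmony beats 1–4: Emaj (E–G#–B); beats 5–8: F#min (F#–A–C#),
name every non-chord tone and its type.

The harmony at that moment is E major triad (E, G#, B); A4 is not a chord tone.
It is approached by step down from B4 and left by step up to B4.
Step away and step back to the same note — a neighbor tone (lower neighbor).
The harmony at that moment is F# minor triad (F#, A, C#); E4 is not a chord tone.
It is approached by step down from F#4 and left by step up to F#4.
Step away and step back to the same note — a neighbor tone (lower neighbor).

A4 (beat 2) — neighbor tone; E4 (beat 6) — neighbor tone.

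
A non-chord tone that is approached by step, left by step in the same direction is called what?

Approach: by step. Departure: by step, continuing in the same direction.
Stepwise on both sides with no change of direction means the note fills in the space between two different chord tones — a passing tone. (Had it turned back to its starting note it would be a neighbor tone instead.)

Passing tone.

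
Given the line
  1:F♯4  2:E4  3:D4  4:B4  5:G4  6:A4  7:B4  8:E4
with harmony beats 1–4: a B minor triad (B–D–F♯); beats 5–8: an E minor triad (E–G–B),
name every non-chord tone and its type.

The harmony at that moment is B minor triad (B, D, F♯); E4 is not a chord tone.
It is approached by step down from F♯4 and left by step down to D4.
Step in, step out in the same direction — a passing tone.
The harmony at that moment is E minor triad (E, G, B); A4 is not a chord tone.
It is approached by step up from G4 and left by step up to B4.
Step in, step out in the same direction — a passing tone.

E4 (beat 2) — passing tone; A4 (beat 6) — passing tone.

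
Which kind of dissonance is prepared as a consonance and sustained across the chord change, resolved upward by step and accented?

Retardation.

Approach: by preparation — the pitch is first a chord tone, then held (tied or repeated) while the harmony changes under it. Departure: up by step. Metric position: strong.
A prepared dissonance that resolves upward by step — a retardation. (The same figure resolving downward would be a suspension.)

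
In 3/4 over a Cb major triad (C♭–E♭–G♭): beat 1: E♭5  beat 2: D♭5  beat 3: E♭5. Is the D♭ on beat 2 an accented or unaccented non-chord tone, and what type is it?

Unaccented neighbor tone.

The harmony at that moment is C♭ major triad (C♭, E♭, G♭); D♭5 is not a chord tone.
It is approached by step down from E♭5 and left by step up to E♭5.
Step away and step back to the same note — a neighbor tone (lower neighbor).
It falls on a weak beat, so it is unaccented.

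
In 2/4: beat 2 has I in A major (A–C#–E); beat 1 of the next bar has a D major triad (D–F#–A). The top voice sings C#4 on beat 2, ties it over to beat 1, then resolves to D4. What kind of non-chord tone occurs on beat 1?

The harmony at that moment is D major triad (D, F#, A); C#4 is not a chord tone.
It is held over (the same pitch as the preceding C#4) and left by step up to D4.
Held over from the previous chord and resolving up by step — a retardation.

Retardation.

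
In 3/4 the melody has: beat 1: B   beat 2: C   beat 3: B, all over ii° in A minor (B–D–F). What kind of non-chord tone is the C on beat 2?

Upper neighbor tone.

The harmony at that moment is B diminished triad (B, D, F); C is not a chord tone.
It is approached by step up from B and left by step down to B.
Step away and step back to the same note — a neighbor tone (upper neighbor).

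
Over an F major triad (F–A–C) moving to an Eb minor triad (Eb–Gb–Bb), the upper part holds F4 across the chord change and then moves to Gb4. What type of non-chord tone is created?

F4 is a retardation.

The harmony at that moment is Eb minor triad (Eb, Gb, Bb); F4 is not a chord tone.
It is held over (the same pitch as the preceding F4) and left by step up to Gb4.
Held over from the previous chord and resolving up by step — a retardation.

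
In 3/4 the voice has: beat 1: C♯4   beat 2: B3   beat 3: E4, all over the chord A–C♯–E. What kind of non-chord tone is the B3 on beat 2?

Escape tone.

The harmony at that moment is A major triad (A, C♯, E); B3 is not a chord tone.
It is approached by step down from C♯4 and left by leap up to E4.
Step in, leap out, on a weak beat — an escape tone.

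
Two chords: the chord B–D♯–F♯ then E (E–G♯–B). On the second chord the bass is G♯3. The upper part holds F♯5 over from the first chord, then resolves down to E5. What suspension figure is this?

7–6 suspension.

At the second chord the bass is G♯3. The suspended F♯5 lies a seventh above the bass; after resolving down by step to E5, the interval above the bass becomes a sixth.
Suspension figures are named by those two intervals: 7–6.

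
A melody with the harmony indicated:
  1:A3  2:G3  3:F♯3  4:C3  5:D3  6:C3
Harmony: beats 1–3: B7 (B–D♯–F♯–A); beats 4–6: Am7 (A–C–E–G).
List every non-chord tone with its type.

The harmony at that moment is B dominant seventh chord (B, D♯, F♯, A); G3 is not a chord tone.
It is approached by step down from A3 and left by step down to F♯3.
Step in, step out in the same direction — a passing tone.
The harmony at that moment is A minor seventh chord (A, C, E, G); D3 is not a chord tone.
It is approached by step up from C3 and left by step down to C3.
Step away and step back to the same note — a neighbor tone (upper neighbor).

G3 (beat 2) — passing tone; D3 (beat 5) — neighbor tone.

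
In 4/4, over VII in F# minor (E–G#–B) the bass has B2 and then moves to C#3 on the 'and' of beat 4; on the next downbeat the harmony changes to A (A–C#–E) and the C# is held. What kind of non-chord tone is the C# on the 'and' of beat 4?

The harmony at that moment is E major triad (E, G#, B); C#3 is not a chord tone.
It is approached by step up from B2 and then sustained as the same pitch into the next harmony.
Arriving early and becoming a chord tone when the harmony changes — an anticipation.

Anticipation.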